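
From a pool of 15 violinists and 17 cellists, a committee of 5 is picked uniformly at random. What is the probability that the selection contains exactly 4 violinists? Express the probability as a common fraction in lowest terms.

There are C(32,5) = 201376 ways to choose 5 from 32.
Selections with exactly 4 violinists: choose 4 of the 15 violinists and 1 of the 17 cellists, C(15,4)·C(17,1) = 1365·17 = 23205.
Probability = 23205/201376 = 3315/28768.

3315/28768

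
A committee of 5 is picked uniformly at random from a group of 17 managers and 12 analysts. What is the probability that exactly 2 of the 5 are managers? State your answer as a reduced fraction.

5984/23751

Total number of selections: C(29,5) = 118755.
Selections with exactly 2 managers: choose 2 of the 17 managers and 3 of the 12 analysts, C(17,2)·C(12,3) = 136·220 = 29920.
Probability = 29920/118755 = 5984/23751.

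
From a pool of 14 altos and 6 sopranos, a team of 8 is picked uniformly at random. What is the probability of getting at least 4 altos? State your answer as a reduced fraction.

Total selections: C(20,8) = 125970.
Count the complement (fewer than 4 altos): C(14,2)·C(6,6) + C(14,3)·C(6,5) = 91 + 2184 = 2275.
Probability = 1 − 2275/125970 = 123695/125970 = 1903/1938.

1903/1938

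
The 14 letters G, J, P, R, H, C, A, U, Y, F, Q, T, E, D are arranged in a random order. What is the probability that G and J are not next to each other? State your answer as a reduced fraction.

There are 14! = 87178291200 arrangements.
Arrangements with G and J adjacent: 2·13! = 12454041600.
So not adjacent: 87178291200 − 12454041600 = 74724249600, probability 74724249600/87178291200 = 6/7.

6/7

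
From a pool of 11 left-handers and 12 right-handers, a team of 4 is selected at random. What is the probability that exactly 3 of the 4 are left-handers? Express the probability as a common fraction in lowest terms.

There are C(23,4) = 8855 ways to choose 4 from 23.
Selections with exactly 3 left-handers: choose 3 of the 11 left-handers and 1 of the 12 right-handers, C(11,3)·C(12,1) = 165·12 = 1980.
Probability = 1980/8855 = 36/161.

36/161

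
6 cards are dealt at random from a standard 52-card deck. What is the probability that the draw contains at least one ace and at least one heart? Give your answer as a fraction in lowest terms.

There are C(52,6) = 20358520 possible draws.
By inclusion-exclusion on the complements, draws missing all aces or all hearts: C(48,6) + C(39,6) − C(36,6) = 12271512 + 3262623 − 1947792 = 13586343.
So draws with at least one of each: 20358520 − 13586343 = 6772177, probability 6772177/20358520.

6772177/20358520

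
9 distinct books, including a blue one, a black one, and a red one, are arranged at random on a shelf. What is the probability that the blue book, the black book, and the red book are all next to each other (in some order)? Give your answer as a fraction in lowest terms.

1/12

There are 9! = 362880 arrangements.
Treat the three as one block: 7! placements × 3! orders within the block = 5040·6 = 30240.
Probability = 30240/362880 = 1/12.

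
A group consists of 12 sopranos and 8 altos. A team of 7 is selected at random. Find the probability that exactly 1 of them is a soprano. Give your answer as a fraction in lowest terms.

The sample space is all 7-subsets of the 20: C(20,7) = 77520.
Selections with exactly 1 soprano: choose 1 of the 12 sopranos and 6 of the 8 altos, C(12,1)·C(8,6) = 12·28 = 336.
Probability = 336/77520 = 7/1615.

7/1615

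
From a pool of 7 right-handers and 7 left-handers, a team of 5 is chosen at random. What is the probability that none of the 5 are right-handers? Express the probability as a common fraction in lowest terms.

There are C(14,5) = 2002 possible selections.
Selections with no right-handers (all left-handers): C(7,5) = 21.
Probability = 21/2002 = 3/286.

3/286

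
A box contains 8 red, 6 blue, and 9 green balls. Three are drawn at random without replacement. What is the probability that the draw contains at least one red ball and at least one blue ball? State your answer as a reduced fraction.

There are C(23,3) = 1771 possible draws.
By inclusion-exclusion on the complements, draws missing all red or all blue: C(15,3) + C(17,3) − C(9,3) = 455 + 680 − 84 = 1051.
So draws with at least one of each: 1771 − 1051 = 720, probability 720/1771.

720/1771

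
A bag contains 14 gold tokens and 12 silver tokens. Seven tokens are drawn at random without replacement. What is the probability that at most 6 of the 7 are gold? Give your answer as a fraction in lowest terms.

572/575

There are C(26,7) = 657800 ways to choose the 7.
The complement is exactly 7 gold: C(14,7)·C(12,0) = 3432.
Probability = 1 − 3432/657800 = 654368/657800 = 572/575.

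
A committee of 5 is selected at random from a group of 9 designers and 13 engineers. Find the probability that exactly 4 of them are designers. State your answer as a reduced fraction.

The sample space is all 5-subsets of the 22: C(22,5) = 26334.
Selections with exactly 4 designers: choose 4 of the 9 designers and 1 of the 13 engineers, C(9,4)·C(13,1) = 126·13 = 1638.
Probability = 1638/26334 = 13/209.

13/209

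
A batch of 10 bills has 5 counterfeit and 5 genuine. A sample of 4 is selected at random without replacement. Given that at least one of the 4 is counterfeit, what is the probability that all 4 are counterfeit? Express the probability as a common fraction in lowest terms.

1/41

Work in counts. Selections with at least one counterfeit: C(10,4) − C(5,4) = 210 − 5 = 205.
Of those, selections where all 4 are counterfeit: C(5,4) = 5.
Conditional probability = 5/205 = 1/41.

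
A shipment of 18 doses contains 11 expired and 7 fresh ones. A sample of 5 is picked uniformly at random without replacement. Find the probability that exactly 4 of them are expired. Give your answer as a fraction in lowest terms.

Total number of selections: C(18,5) = 8568.
Selections with exactly 4 expired: choose 4 of the 11 expired and 1 of the 7 fresh, C(11,4)·C(7,1) = 330·7 = 2310.
Probability = 2310/8568 = 55/204.

55/204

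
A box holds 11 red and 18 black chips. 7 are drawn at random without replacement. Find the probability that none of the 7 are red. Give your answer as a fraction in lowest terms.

68/3335

There are C(29,7) = 1560780 possible selections.
Selections with no red (all black): C(18,7) = 31824.
Probability = 31824/1560780 = 68/3335.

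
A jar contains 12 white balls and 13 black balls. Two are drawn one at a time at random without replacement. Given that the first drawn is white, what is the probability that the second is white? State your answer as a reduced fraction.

11/24

After removing one white, 24 remain: 11 white and 13 black.
So the probability the next is white is 11/24.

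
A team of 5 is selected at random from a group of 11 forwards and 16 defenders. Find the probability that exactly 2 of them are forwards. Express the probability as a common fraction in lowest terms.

The sample space is all 5-subsets of the 27: C(27,5) = 80730.
Selections with exactly 2 forwards: choose 2 of the 11 forwards and 3 of the 16 defenders, C(11,2)·C(16,3) = 55·560 = 30800.
Probability = 30800/80730 = 3080/8073.

3080/8073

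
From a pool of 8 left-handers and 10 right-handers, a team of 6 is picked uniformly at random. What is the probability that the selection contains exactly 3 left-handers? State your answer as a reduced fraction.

The sample space is all 6-subsets of the 18: C(18,6) = 18564.
Selections with exactly 3 left-handers: choose 3 of the 8 left-handers and 3 of the 10 right-handers, C(8,3)·C(10,3) = 56·120 = 6720.
Probability = 6720/18564 = 80/221.

80/221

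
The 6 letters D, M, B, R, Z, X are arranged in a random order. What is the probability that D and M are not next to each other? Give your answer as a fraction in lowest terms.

2/3

There are 6! = 720 arrangements.
Arrangements with D and M adjacent: 2·5! = 240.
So not adjacent: 720 − 240 = 480, probability 480/720 = 2/3.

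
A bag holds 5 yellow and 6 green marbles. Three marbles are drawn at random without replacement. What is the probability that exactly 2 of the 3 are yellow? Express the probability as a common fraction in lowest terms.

4/11

Total number of selections: C(11,3) = 165.
Selections with exactly 2 yellow: choose 2 of the 5 yellow and 1 of the 6 green, C(5,2)·C(6,1) = 10·6 = 60.
Probability = 60/165 = 4/11.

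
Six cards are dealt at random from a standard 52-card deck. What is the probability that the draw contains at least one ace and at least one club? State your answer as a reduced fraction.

6772177/20358520

There are C(52,6) = 20358520 possible draws.
By inclusion-exclusion on the complements, draws missing all aces or all clubs: C(48,6) + C(39,6) − C(36,6) = 12271512 + 3262623 − 1947792 = 13586343.
So draws with at least one of each: 20358520 − 13586343 = 6772177, probability 6772177/20358520.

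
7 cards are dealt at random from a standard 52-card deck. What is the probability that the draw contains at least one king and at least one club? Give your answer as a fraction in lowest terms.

53122231/133784560

There are C(52,7) = 133784560 possible draws.
By inclusion-exclusion on the complements, draws missing all kings or all clubs: C(48,7) + C(39,7) − C(36,7) = 73629072 + 15380937 − 8347680 = 80662329.
So draws with at least one of each: 133784560 − 80662329 = 53122231, probability 53122231/133784560.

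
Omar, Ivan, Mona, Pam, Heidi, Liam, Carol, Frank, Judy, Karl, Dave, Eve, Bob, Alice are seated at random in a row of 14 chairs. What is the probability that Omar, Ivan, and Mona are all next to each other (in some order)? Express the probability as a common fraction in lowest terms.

3/91

There are 14! = 87178291200 arrangements.
Treat the three as one block: 12! placements × 3! orders within the block = 479001600·6 = 2874009600.
Probability = 2874009600/87178291200 = 3/91.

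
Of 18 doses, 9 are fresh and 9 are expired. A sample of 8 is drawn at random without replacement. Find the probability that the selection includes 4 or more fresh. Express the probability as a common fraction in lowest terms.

3313/4862

There are C(18,8) = 43758 ways to choose the 8.
Count the complement (fewer than 4 fresh): C(9,0)·C(9,8) + C(9,1)·C(9,7) + C(9,2)·C(9,6) + C(9,3)·C(9,5) = 9 + 324 + 3024 + 10584 = 13941.
Probability = 1 − 13941/43758 = 29817/43758 = 3313/4862.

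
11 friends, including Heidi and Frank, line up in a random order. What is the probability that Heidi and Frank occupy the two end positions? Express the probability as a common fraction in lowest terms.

1/55

There are 11! = 39916800 arrangements.
Place Heidi and Frank at the ends in 2 ways, arrange the remaining 9 in 9! = 362880 ways: 2·362880 = 725760.
Probability = 725760/39916800 = 1/55.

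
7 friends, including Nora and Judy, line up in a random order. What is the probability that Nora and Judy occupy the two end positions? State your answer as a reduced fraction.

1/21

There are 7! = 5040 arrangements.
Place Nora and Judy at the ends in 2 ways, arrange the remaining 5 in 5! = 120 ways: 2·120 = 240.
Probability = 240/5040 = 1/21.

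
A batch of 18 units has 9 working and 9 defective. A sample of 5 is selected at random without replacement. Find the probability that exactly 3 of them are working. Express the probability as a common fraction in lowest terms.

Total number of selections: C(18,5) = 8568.
Selections with exactly 3 working: choose 3 of the 9 working and 2 of the 9 defective, C(9,3)·C(9,2) = 84·36 = 3024.
Probability = 3024/8568 = 6/17.

6/17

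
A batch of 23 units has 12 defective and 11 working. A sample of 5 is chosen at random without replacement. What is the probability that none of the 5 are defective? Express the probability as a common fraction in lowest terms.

There are C(23,5) = 33649 possible selections.
Selections with no defective (all working): C(11,5) = 462.
Probability = 462/33649 = 6/437.

6/437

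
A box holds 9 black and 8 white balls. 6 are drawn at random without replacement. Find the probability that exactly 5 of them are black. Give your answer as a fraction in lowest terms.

There are C(17,6) = 12376 ways to choose 6 from 17.
Selections with exactly 5 black: choose 5 of the 9 black and 1 of the 8 white, C(9,5)·C(8,1) = 126·8 = 1008.
Probability = 1008/12376 = 18/221.

18/221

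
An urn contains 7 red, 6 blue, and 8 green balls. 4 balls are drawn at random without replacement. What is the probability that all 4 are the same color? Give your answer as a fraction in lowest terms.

There are C(21,4) = 5985 ways to draw 4 balls.
All same color: C(7,4) + C(6,4) + C(8,4) = 35 + 15 + 70 = 120.
Probability = 120/5985 = 8/399.

8/399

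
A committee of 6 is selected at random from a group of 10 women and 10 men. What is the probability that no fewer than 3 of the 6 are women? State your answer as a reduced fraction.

Total selections: C(20,6) = 38760.
Count the complement (fewer than 3 women): C(10,0)·C(10,6) + C(10,1)·C(10,5) + C(10,2)·C(10,4) = 210 + 2520 + 9450 = 12180.
Probability = 1 − 12180/38760 = 26580/38760 = 443/646.

443/646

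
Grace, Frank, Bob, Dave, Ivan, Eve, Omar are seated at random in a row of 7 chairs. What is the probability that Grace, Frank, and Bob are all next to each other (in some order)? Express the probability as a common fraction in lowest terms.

There are 7! = 5040 arrangements.
Treat the three as one block: 5! placements × 3! orders within the block = 120·6 = 720.
Probability = 720/5040 = 1/7.

1/7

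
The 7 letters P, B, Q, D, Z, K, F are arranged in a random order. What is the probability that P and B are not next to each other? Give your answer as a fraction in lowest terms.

5/7

There are 7! = 5040 arrangements.
Arrangements with P and B adjacent: 2·6! = 1440.
So not adjacent: 5040 − 1440 = 3600, probability 3600/5040 = 5/7.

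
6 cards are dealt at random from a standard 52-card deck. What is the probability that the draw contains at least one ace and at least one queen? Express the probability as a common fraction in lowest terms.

There are C(52,6) = 20358520 possible draws.
By inclusion-exclusion on the complements, draws missing all aces or all queens: C(48,6) + C(48,6) − C(44,6) = 12271512 + 12271512 − 7059052 = 17483972.
So draws with at least one of each: 20358520 − 17483972 = 2874548, probability 2874548/20358520 = 718637/5089630.

718637/5089630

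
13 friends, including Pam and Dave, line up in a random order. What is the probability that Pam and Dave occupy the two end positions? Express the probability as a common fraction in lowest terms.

1/78

There are 13! = 6227020800 arrangements.
Place Pam and Dave at the ends in 2 ways, arrange the remaining 11 in 11! = 39916800 ways: 2·39916800 = 79833600.
Probability = 79833600/6227020800 = 1/78.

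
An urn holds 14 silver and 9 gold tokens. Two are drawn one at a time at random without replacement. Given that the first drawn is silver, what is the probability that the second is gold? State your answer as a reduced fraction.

9/22

After removing one silver, 22 remain: 13 silver and 9 gold.
So the probability the next is gold is 9/22.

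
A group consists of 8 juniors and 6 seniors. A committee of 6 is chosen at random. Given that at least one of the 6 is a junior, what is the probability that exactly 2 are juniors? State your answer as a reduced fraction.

210/1501

Work in counts. Selections with at least one junior: C(14,6) − C(6,6) = 3003 − 1 = 3002.
Of those, selections where exactly 2 are juniors: C(8,2)·C(6,4) = 28·15 = 420.
Conditional probability = 420/3002 = 210/1501.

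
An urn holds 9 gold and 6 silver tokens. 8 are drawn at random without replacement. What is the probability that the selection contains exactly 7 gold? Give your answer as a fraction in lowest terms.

24/715

Total number of selections: C(15,8) = 6435.
Selections with exactly 7 gold: choose 7 of the 9 gold and 1 of the 6 silver, C(9,7)·C(6,1) = 36·6 = 216.
Probability = 216/6435 = 24/715.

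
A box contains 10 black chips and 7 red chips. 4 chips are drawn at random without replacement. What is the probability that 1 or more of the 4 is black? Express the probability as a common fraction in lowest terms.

67/68

Total selections: C(17,4) = 2380.
The complement is all 4 are red: C(7,4) = 35.
Probability = 1 − 35/2380 = 2345/2380 = 67/68.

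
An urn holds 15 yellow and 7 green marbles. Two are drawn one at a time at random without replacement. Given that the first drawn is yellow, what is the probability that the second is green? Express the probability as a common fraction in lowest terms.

1/3

After removing one yellow, 21 remain: 14 yellow and 7 green.
So the probability the next is green is 7/21 = 1/3.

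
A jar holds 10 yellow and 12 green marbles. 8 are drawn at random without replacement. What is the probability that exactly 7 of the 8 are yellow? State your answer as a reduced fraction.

There are C(22,8) = 319770 ways to choose 8 from 22.
Selections with exactly 7 yellow: choose 7 of the 10 yellow and 1 of the 12 green, C(10,7)·C(12,1) = 120·12 = 1440.
Probability = 1440/319770 = 16/3553.

16/3553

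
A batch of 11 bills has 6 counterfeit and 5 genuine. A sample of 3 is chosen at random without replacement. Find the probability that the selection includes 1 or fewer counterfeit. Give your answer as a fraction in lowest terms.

14/33

Total selections: C(11,3) = 165.
Favorable selections (1 or fewer counterfeit): C(6,0)·C(5,3) + C(6,1)·C(5,2) = 10 + 60 = 70.
Probability = 70/165 = 14/33.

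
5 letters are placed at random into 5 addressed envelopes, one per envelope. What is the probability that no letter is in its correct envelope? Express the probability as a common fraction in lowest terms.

11/30

There are 5! = 120 assignments.
By inclusion-exclusion, assignments with no fixed points: C(5,0)·5! − C(5,1)·4! + C(5,2)·3! − C(5,3)·2! + C(5,4)·1! − C(5,5)·0! = 44.
Probability = 44/120 = 11/30.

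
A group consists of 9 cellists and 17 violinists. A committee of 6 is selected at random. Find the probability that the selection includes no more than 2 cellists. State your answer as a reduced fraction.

There are C(26,6) = 230230 ways to choose the 6.
Favorable selections (no more than 2 cellists): C(9,0)·C(17,6) + C(9,1)·C(17,5) + C(9,2)·C(17,4) = 12376 + 55692 + 85680 = 153748.
Probability = 153748/230230 = 10982/16445.

10982/16445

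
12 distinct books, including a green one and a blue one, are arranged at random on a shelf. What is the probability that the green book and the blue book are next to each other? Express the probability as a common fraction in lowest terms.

1/6

There are 12! = 479001600 arrangements.
Treat the green book and the blue book as a block: 11! arrangements of the blocks × 2 orders within the block = 2·39916800 = 79833600.
Probability = 79833600/479001600 = 1/6.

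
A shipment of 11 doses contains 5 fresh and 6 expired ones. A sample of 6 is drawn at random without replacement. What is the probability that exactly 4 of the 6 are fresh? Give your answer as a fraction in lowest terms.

25/154

There are C(11,6) = 462 ways to choose 6 from 11.
Selections with exactly 4 fresh: choose 4 of the 5 fresh and 2 of the 6 expired, C(5,4)·C(6,2) = 5·15 = 75.
Probability = 75/462 = 25/154.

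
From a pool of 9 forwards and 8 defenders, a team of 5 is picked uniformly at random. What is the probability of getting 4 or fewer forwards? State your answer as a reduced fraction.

433/442

There are C(17,5) = 6188 ways to choose the 5.
The complement is exactly 5 forwards: C(9,5)·C(8,0) = 126.
Probability = 1 − 126/6188 = 6062/6188 = 433/442.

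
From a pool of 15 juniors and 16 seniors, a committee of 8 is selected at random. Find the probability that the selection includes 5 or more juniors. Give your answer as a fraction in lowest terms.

2453/8091

There are C(31,8) = 7888725 ways to choose the 8.
Favorable selections (5 or more juniors): C(15,5)·C(16,3) + C(15,6)·C(16,2) + C(15,7)·C(16,1) + C(15,8)·C(16,0) = 1681680 + 600600 + 102960 + 6435 = 2391675.
Probability = 2391675/7888725 = 2453/8091.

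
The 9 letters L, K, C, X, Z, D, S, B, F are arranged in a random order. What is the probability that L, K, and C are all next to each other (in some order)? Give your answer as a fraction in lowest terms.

There are 9! = 362880 arrangements.
Treat the three as one block: 7! placements × 3! orders within the block = 5040·6 = 30240.
Probability = 30240/362880 = 1/12.

1/12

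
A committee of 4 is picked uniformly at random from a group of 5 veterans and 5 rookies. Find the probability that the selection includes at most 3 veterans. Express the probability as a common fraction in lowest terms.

41/42

There are C(10,4) = 210 ways to choose the 4.
The complement is exactly 4 veterans: C(5,4)·C(5,0) = 5.
Probability = 1 − 5/210 = 205/210 = 41/42.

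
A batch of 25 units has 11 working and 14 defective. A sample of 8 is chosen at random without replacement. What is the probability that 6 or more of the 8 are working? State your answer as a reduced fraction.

There are C(25,8) = 1081575 ways to choose the 8.
Favorable selections (6 or more working): C(11,6)·C(14,2) + C(11,7)·C(14,1) + C(11,8)·C(14,0) = 42042 + 4620 + 165 = 46827.
Probability = 46827/1081575 = 473/10925.

473/10925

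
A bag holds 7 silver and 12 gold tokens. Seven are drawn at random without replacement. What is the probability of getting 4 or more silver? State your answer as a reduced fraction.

There are C(19,7) = 50388 ways to choose the 7.
Favorable selections (4 or more silver): C(7,4)·C(12,3) + C(7,5)·C(12,2) + C(7,6)·C(12,1) + C(7,7)·C(12,0) = 7700 + 1386 + 84 + 1 = 9171.
Probability = 9171/50388 = 3057/16796.

3057/16796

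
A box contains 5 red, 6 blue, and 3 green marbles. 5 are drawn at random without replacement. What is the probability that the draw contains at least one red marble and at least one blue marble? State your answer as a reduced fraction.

There are C(14,5) = 2002 possible draws.
By inclusion-exclusion on the complements, draws missing all red or all blue: C(9,5) + C(8,5) − C(3,5) = 126 + 56 − 0 = 182.
So draws with at least one of each: 2002 − 182 = 1820, probability 1820/2002 = 10/11.

10/11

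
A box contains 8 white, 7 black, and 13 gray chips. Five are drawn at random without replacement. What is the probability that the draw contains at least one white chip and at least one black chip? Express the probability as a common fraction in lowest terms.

There are C(28,5) = 98280 possible draws.
By inclusion-exclusion on the complements, draws missing all white or all black: C(20,5) + C(21,5) − C(13,5) = 15504 + 20349 − 1287 = 34566.
So draws with at least one of each: 98280 − 34566 = 63714, probability 63714/98280 = 1517/2340.

1517/2340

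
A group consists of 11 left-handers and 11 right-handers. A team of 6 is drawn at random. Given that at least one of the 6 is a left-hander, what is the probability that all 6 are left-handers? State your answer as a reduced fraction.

2/321

Work in counts. Selections with at least one left-hander: C(22,6) − C(11,6) = 74613 − 462 = 74151.
Of those, selections where all 6 are left-handers: C(11,6) = 462.
Conditional probability = 462/74151 = 2/321.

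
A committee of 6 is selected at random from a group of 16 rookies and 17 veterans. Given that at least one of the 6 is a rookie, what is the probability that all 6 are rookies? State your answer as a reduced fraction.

143/19557

Work in counts. Selections with at least one rookie: C(33,6) − C(17,6) = 1107568 − 12376 = 1095192.
Of those, selections where all 6 are rookies: C(16,6) = 8008.
Conditional probability = 8008/1095192 = 143/19557.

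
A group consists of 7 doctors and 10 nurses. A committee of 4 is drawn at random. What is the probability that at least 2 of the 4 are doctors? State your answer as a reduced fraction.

19/34

Total selections: C(17,4) = 2380.
Count the complement (fewer than 2 doctors): C(7,0)·C(10,4) + C(7,1)·C(10,3) = 210 + 840 = 1050.
Probability = 1 − 1050/2380 = 1330/2380 = 19/34.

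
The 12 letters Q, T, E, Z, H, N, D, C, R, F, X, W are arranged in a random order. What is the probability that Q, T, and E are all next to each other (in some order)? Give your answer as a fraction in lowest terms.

1/22

There are 12! = 479001600 arrangements.
Treat the three as one block: 10! placements × 3! orders within the block = 3628800·6 = 21772800.
Probability = 21772800/479001600 = 1/22.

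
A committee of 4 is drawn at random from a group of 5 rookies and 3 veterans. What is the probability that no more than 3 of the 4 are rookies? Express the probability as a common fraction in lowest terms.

13/14

Total selections: C(8,4) = 70.
The complement is exactly 4 rookies: C(5,4)·C(3,0) = 5.
Probability = 1 − 5/70 = 65/70 = 13/14.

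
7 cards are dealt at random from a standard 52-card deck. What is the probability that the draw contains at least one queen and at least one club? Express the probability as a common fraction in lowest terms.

There are C(52,7) = 133784560 possible draws.
By inclusion-exclusion on the complements, draws missing all queens or all clubs: C(48,7) + C(39,7) − C(36,7) = 73629072 + 15380937 − 8347680 = 80662329.
So draws with at least one of each: 133784560 − 80662329 = 53122231, probability 53122231/133784560.

53122231/133784560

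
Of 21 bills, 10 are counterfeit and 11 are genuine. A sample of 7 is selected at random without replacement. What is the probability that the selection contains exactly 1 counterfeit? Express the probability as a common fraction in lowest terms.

77/1938

The sample space is all 7-subsets of the 21: C(21,7) = 116280.
Selections with exactly 1 counterfeit: choose 1 of the 10 counterfeit and 6 of the 11 genuine, C(10,1)·C(11,6) = 10·462 = 4620.
Probability = 4620/116280 = 77/1938.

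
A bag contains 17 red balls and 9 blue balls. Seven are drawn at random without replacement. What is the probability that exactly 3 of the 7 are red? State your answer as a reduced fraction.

2142/16445

The sample space is all 7-subsets of the 26: C(26,7) = 657800.
Selections with exactly 3 red: choose 3 of the 17 red and 4 of the 9 blue, C(17,3)·C(9,4) = 680·126 = 85680.
Probability = 85680/657800 = 2142/16445.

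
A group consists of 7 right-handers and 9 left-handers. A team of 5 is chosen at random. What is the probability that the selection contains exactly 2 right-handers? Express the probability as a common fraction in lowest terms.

21/52

Total number of selections: C(16,5) = 4368.
Selections with exactly 2 right-handers: choose 2 of the 7 right-handers and 3 of the 9 left-handers, C(7,2)·C(9,3) = 21·84 = 1764.
Probability = 1764/4368 = 21/52.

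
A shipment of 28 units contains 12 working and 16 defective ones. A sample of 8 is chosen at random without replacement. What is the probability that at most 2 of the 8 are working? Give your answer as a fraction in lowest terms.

226/1035

Total selections: C(28,8) = 3108105.
Favorable selections (at most 2 working): C(12,0)·C(16,8) + C(12,1)·C(16,7) + C(12,2)·C(16,6) = 12870 + 137280 + 528528 = 678678.
Probability = 678678/3108105 = 226/1035.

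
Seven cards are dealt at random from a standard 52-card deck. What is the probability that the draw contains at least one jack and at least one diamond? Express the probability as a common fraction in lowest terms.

53122231/133784560

There are C(52,7) = 133784560 possible draws.
By inclusion-exclusion on the complements, draws missing all jacks or all diamonds: C(48,7) + C(39,7) − C(36,7) = 73629072 + 15380937 − 8347680 = 80662329.
So draws with at least one of each: 133784560 − 80662329 = 53122231, probability 53122231/133784560.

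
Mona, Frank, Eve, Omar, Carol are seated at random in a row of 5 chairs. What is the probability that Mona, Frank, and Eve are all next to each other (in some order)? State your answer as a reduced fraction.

There are 5! = 120 arrangements.
Treat the three as one block: 3! placements × 3! orders within the block = 6·6 = 36.
Probability = 36/120 = 3/10.

3/10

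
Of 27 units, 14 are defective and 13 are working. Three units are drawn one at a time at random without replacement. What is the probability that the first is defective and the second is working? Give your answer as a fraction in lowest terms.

7/27

Multiply the conditional probabilities at each draw: 14/27 · 13/26 = 182/702 = 7/27.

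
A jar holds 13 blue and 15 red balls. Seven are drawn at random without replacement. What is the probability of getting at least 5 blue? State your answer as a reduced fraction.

379/2760

Total selections: C(28,7) = 1184040.
Favorable selections (at least 5 blue): C(13,5)·C(15,2) + C(13,6)·C(15,1) + C(13,7)·C(15,0) = 135135 + 25740 + 1716 = 162591.
Probability = 162591/1184040 = 379/2760.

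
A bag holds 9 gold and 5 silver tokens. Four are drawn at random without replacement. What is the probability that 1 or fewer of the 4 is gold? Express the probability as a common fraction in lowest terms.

95/1001

There are C(14,4) = 1001 ways to choose the 4.
Favorable selections (1 or fewer gold): C(9,0)·C(5,4) + C(9,1)·C(5,3) = 5 + 90 = 95.
Probability = 95/1001.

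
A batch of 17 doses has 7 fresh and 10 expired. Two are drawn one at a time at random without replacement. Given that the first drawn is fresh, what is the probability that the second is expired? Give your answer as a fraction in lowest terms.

5/8

After removing one fresh, 16 remain: 6 fresh and 10 expired.
So the probability the next is expired is 10/16 = 5/8.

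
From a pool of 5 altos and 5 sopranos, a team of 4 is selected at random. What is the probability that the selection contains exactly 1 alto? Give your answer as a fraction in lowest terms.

5/21

The sample space is all 4-subsets of the 10: C(10,4) = 210.
Selections with exactly 1 alto: choose 1 of the 5 altos and 3 of the 5 sopranos, C(5,1)·C(5,3) = 5·10 = 50.
Probability = 50/210 = 5/21.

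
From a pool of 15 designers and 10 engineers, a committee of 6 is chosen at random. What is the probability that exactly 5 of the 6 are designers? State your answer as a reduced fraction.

39/230

The sample space is all 6-subsets of the 25: C(25,6) = 177100.
Selections with exactly 5 designers: choose 5 of the 15 designers and 1 of the 10 engineers, C(15,5)·C(10,1) = 3003·10 = 30030.
Probability = 30030/177100 = 39/230.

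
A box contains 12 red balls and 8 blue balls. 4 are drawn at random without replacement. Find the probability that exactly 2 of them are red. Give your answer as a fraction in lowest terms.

616/1615

There are C(20,4) = 4845 ways to choose 4 from 20.
Selections with exactly 2 red: choose 2 of the 12 red and 2 of the 8 blue, C(12,2)·C(8,2) = 66·28 = 1848.
Probability = 1848/4845 = 616/1615.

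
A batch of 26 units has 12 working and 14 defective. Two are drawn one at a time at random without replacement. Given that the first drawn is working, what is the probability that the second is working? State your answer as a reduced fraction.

11/25

After removing one working, 25 remain: 11 working and 14 defective.
So the probability the next is working is 11/25.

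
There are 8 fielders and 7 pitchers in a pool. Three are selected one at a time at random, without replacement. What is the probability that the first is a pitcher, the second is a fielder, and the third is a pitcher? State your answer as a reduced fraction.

Multiply the conditional probabilities at each draw: 7/15 · 8/14 · 6/13 = 336/2730 = 8/65.

8/65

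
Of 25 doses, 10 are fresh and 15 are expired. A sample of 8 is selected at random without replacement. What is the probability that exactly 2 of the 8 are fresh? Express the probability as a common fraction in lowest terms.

91/437

Total number of selections: C(25,8) = 1081575.
Selections with exactly 2 fresh: choose 2 of the 10 fresh and 6 of the 15 expired, C(10,2)·C(15,6) = 45·5005 = 225225.
Probability = 225225/1081575 = 91/437.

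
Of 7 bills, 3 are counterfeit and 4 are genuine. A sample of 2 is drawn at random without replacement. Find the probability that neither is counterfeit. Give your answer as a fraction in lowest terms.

2/7

There are C(7,2) = 21 possible selections.
Selections with no counterfeit (all genuine): C(4,2) = 6.
Probability = 6/21 = 2/7.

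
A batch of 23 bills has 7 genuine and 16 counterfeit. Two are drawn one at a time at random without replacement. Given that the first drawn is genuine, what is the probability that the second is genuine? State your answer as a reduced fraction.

3/11

After removing one genuine, 22 remain: 6 genuine and 16 counterfeit.
So the probability the next is genuine is 6/22 = 3/11.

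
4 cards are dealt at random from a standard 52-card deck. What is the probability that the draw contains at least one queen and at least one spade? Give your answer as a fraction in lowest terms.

52799/270725

There are C(52,4) = 270725 possible draws.
By inclusion-exclusion on the complements, draws missing all queens or all spades: C(48,4) + C(39,4) − C(36,4) = 194580 + 82251 − 58905 = 217926.
So draws with at least one of each: 270725 − 217926 = 52799, probability 52799/270725.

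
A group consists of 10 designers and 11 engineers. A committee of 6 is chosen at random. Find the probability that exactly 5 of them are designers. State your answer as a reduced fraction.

33/646

Total number of selections: C(21,6) = 54264.
Selections with exactly 5 designers: choose 5 of the 10 designers and 1 of the 11 engineers, C(10,5)·C(11,1) = 252·11 = 2772.
Probability = 2772/54264 = 33/646.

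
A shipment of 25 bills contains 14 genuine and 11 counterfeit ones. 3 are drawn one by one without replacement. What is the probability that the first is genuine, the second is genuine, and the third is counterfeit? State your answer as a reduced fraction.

1001/6900

Multiply the conditional probabilities at each draw: 14/25 · 13/24 · 11/23 = 2002/13800 = 1001/6900.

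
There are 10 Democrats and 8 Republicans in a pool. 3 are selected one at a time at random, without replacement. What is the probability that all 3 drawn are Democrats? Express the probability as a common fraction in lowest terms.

Multiply the conditional probabilities at each draw: 10/18 · 9/17 · 8/16 = 720/4896 = 5/34.

5/34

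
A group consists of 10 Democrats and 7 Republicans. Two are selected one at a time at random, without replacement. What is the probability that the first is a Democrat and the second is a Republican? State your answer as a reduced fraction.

Multiply the conditional probabilities at each draw: 10/17 · 7/16 = 70/272 = 35/136.

35/136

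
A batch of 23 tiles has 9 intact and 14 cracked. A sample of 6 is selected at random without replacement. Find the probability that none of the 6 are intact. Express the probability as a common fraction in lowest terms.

There are C(23,6) = 100947 possible selections.
Selections with no intact (all cracked): C(14,6) = 3003.
Probability = 3003/100947 = 13/437.

13/437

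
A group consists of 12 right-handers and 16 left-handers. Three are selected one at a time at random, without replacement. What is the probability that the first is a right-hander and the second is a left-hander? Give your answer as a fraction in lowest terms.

Multiply the conditional probabilities at each draw: 12/28 · 16/27 = 192/756 = 16/63.

16/63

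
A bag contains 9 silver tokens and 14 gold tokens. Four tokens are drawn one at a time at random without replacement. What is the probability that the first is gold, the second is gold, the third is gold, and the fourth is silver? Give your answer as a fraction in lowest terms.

117/1265

Multiply the conditional probabilities at each draw: 14/23 · 13/22 · 12/21 · 9/20 = 19656/212520 = 117/1265.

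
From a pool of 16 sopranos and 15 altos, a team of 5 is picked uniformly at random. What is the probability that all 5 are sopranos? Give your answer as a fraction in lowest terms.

208/8091

There are C(31,5) = 169911 possible selections.
Selections with all sopranos: C(16,5) = 4368.
Probability = 4368/169911 = 208/8091.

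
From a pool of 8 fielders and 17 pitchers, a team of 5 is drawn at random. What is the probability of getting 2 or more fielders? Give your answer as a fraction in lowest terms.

1993/3795

Total selections: C(25,5) = 53130.
Count the complement (fewer than 2 fielders): C(8,0)·C(17,5) + C(8,1)·C(17,4) = 6188 + 19040 = 25228.
Probability = 1 − 25228/53130 = 27902/53130 = 1993/3795.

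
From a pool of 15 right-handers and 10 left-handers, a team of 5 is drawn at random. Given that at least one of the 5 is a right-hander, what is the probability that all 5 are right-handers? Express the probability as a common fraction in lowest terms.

143/2518

Work in counts. Selections with at least one right-hander: C(25,5) − C(10,5) = 53130 − 252 = 52878.
Of those, selections where all 5 are right-handers: C(15,5) = 3003.
Conditional probability = 3003/52878 = 143/2518.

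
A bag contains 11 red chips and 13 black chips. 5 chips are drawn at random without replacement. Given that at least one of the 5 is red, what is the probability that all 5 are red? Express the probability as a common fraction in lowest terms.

14/1249

Work in counts. Selections with at least one red: C(24,5) − C(13,5) = 42504 − 1287 = 41217.
Of those, selections where all 5 are red: C(11,5) = 462.
Conditional probability = 462/41217 = 14/1249.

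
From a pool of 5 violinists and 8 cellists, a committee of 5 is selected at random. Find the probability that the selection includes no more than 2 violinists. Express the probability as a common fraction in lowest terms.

There are C(13,5) = 1287 ways to choose the 5.
Favorable selections (no more than 2 violinists): C(5,0)·C(8,5) + C(5,1)·C(8,4) + C(5,2)·C(8,3) = 56 + 350 + 560 = 966.
Probability = 966/1287 = 322/429.

322/429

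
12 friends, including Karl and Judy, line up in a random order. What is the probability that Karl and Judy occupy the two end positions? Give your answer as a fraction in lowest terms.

1/66

There are 12! = 479001600 arrangements.
Place Karl and Judy at the ends in 2 ways, arrange the remaining 10 in 10! = 3628800 ways: 2·3628800 = 7257600.
Probability = 7257600/479001600 = 1/66.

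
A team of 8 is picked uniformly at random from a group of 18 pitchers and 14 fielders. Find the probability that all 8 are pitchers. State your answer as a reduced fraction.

187/44950

There are C(32,8) = 10518300 possible selections.
Selections with all pitchers: C(18,8) = 43758.
Probability = 43758/10518300 = 187/44950.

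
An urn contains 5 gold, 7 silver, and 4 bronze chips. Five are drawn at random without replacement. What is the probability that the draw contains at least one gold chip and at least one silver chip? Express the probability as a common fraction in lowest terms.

There are C(16,5) = 4368 possible draws.
By inclusion-exclusion on the complements, draws missing all gold or all silver: C(11,5) + C(9,5) − C(4,5) = 462 + 126 − 0 = 588.
So draws with at least one of each: 4368 − 588 = 3780, probability 3780/4368 = 45/52.

45/52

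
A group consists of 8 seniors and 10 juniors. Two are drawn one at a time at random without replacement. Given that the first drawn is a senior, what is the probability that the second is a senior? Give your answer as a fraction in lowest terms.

After removing one senior, 17 remain: 7 seniors and 10 juniors.
So the probability the next is a senior is 7/17.

7/17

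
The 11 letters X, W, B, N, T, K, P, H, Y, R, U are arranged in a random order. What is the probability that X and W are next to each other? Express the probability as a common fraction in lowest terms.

2/11

There are 11! = 39916800 arrangements.
Treat X and W as a block: 10! arrangements of the blocks × 2 orders within the block = 2·3628800 = 7257600.
Probability = 7257600/39916800 = 2/11.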